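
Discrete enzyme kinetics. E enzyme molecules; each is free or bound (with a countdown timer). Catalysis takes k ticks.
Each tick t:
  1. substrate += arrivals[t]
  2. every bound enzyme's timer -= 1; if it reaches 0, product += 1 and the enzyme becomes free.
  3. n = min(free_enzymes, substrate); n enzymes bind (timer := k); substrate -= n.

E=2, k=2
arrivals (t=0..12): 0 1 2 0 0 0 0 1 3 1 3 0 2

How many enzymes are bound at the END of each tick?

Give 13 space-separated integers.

t=0: arr=0 -> substrate=0 bound=0 product=0
t=1: arr=1 -> substrate=0 bound=1 product=0
t=2: arr=2 -> substrate=1 bound=2 product=0
t=3: arr=0 -> substrate=0 bound=2 product=1
t=4: arr=0 -> substrate=0 bound=1 product=2
t=5: arr=0 -> substrate=0 bound=0 product=3
t=6: arr=0 -> substrate=0 bound=0 product=3
t=7: arr=1 -> substrate=0 bound=1 product=3
t=8: arr=3 -> substrate=2 bound=2 product=3
t=9: arr=1 -> substrate=2 bound=2 product=4
t=10: arr=3 -> substrate=4 bound=2 product=5
t=11: arr=0 -> substrate=3 bound=2 product=6
t=12: arr=2 -> substrate=4 bound=2 product=7

Answer: 0 1 2 2 1 0 0 1 2 2 2 2 2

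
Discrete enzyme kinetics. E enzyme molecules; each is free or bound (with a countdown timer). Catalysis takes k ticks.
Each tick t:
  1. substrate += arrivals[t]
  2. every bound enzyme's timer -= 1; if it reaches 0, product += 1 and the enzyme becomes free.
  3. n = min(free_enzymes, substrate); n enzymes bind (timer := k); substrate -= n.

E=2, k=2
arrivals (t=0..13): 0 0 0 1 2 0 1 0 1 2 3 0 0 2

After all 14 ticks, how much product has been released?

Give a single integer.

t=0: arr=0 -> substrate=0 bound=0 product=0
t=1: arr=0 -> substrate=0 bound=0 product=0
t=2: arr=0 -> substrate=0 bound=0 product=0
t=3: arr=1 -> substrate=0 bound=1 product=0
t=4: arr=2 -> substrate=1 bound=2 product=0
t=5: arr=0 -> substrate=0 bound=2 product=1
t=6: arr=1 -> substrate=0 bound=2 product=2
t=7: arr=0 -> substrate=0 bound=1 product=3
t=8: arr=1 -> substrate=0 bound=1 product=4
t=9: arr=2 -> substrate=1 bound=2 product=4
t=10: arr=3 -> substrate=3 bound=2 product=5
t=11: arr=0 -> substrate=2 bound=2 product=6
t=12: arr=0 -> substrate=1 bound=2 product=7
t=13: arr=2 -> substrate=2 bound=2 product=8

Answer: 8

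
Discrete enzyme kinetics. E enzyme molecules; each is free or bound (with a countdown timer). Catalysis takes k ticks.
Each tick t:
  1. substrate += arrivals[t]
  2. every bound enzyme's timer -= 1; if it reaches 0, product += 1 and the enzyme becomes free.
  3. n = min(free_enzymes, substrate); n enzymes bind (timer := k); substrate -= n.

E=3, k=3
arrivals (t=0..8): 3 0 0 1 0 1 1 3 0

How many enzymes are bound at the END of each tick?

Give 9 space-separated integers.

Answer: 3 3 3 1 1 2 2 3 3

Derivation:
t=0: arr=3 -> substrate=0 bound=3 product=0
t=1: arr=0 -> substrate=0 bound=3 product=0
t=2: arr=0 -> substrate=0 bound=3 product=0
t=3: arr=1 -> substrate=0 bound=1 product=3
t=4: arr=0 -> substrate=0 bound=1 product=3
t=5: arr=1 -> substrate=0 bound=2 product=3
t=6: arr=1 -> substrate=0 bound=2 product=4
t=7: arr=3 -> substrate=2 bound=3 product=4
t=8: arr=0 -> substrate=1 bound=3 product=5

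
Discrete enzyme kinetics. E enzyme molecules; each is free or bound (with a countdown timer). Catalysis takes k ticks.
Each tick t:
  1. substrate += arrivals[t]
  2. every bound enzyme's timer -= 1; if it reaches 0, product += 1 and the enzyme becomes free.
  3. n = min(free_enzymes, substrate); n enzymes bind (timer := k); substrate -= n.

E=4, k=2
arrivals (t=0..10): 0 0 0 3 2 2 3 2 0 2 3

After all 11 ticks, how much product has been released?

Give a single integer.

t=0: arr=0 -> substrate=0 bound=0 product=0
t=1: arr=0 -> substrate=0 bound=0 product=0
t=2: arr=0 -> substrate=0 bound=0 product=0
t=3: arr=3 -> substrate=0 bound=3 product=0
t=4: arr=2 -> substrate=1 bound=4 product=0
t=5: arr=2 -> substrate=0 bound=4 product=3
t=6: arr=3 -> substrate=2 bound=4 product=4
t=7: arr=2 -> substrate=1 bound=4 product=7
t=8: arr=0 -> substrate=0 bound=4 product=8
t=9: arr=2 -> substrate=0 bound=3 product=11
t=10: arr=3 -> substrate=1 bound=4 product=12

Answer: 12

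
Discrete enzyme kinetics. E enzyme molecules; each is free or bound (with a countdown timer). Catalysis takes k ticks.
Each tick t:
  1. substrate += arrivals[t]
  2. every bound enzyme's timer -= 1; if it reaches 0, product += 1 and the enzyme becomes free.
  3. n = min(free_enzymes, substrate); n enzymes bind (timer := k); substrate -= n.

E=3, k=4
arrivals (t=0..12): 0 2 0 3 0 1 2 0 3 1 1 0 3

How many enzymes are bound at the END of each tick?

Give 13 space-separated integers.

t=0: arr=0 -> substrate=0 bound=0 product=0
t=1: arr=2 -> substrate=0 bound=2 product=0
t=2: arr=0 -> substrate=0 bound=2 product=0
t=3: arr=3 -> substrate=2 bound=3 product=0
t=4: arr=0 -> substrate=2 bound=3 product=0
t=5: arr=1 -> substrate=1 bound=3 product=2
t=6: arr=2 -> substrate=3 bound=3 product=2
t=7: arr=0 -> substrate=2 bound=3 product=3
t=8: arr=3 -> substrate=5 bound=3 product=3
t=9: arr=1 -> substrate=4 bound=3 product=5
t=10: arr=1 -> substrate=5 bound=3 product=5
t=11: arr=0 -> substrate=4 bound=3 product=6
t=12: arr=3 -> substrate=7 bound=3 product=6

Answer: 0 2 2 3 3 3 3 3 3 3 3 3 3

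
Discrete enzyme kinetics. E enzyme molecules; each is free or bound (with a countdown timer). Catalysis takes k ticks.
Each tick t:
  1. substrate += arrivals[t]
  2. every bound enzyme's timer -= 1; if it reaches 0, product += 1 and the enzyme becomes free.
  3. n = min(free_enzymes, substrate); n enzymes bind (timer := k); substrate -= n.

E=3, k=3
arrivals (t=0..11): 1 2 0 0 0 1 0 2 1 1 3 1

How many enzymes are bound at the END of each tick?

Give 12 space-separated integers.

t=0: arr=1 -> substrate=0 bound=1 product=0
t=1: arr=2 -> substrate=0 bound=3 product=0
t=2: arr=0 -> substrate=0 bound=3 product=0
t=3: arr=0 -> substrate=0 bound=2 product=1
t=4: arr=0 -> substrate=0 bound=0 product=3
t=5: arr=1 -> substrate=0 bound=1 product=3
t=6: arr=0 -> substrate=0 bound=1 product=3
t=7: arr=2 -> substrate=0 bound=3 product=3
t=8: arr=1 -> substrate=0 bound=3 product=4
t=9: arr=1 -> substrate=1 bound=3 product=4
t=10: arr=3 -> substrate=2 bound=3 product=6
t=11: arr=1 -> substrate=2 bound=3 product=7

Answer: 1 3 3 2 0 1 1 3 3 3 3 3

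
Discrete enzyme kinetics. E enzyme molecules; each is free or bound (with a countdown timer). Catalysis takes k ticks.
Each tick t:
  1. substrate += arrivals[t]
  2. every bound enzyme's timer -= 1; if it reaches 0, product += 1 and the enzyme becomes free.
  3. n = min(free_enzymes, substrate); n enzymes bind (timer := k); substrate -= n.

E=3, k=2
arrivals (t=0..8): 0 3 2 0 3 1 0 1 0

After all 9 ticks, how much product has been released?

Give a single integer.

Answer: 9

Derivation:
t=0: arr=0 -> substrate=0 bound=0 product=0
t=1: arr=3 -> substrate=0 bound=3 product=0
t=2: arr=2 -> substrate=2 bound=3 product=0
t=3: arr=0 -> substrate=0 bound=2 product=3
t=4: arr=3 -> substrate=2 bound=3 product=3
t=5: arr=1 -> substrate=1 bound=3 product=5
t=6: arr=0 -> substrate=0 bound=3 product=6
t=7: arr=1 -> substrate=0 bound=2 product=8
t=8: arr=0 -> substrate=0 bound=1 product=9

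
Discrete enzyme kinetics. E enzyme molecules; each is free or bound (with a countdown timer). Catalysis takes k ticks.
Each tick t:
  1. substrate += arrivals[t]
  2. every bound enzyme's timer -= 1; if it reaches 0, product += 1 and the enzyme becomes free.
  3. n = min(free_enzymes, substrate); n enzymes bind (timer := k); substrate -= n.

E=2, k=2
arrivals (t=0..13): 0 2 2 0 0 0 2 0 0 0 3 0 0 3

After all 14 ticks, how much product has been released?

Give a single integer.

Answer: 8

Derivation:
t=0: arr=0 -> substrate=0 bound=0 product=0
t=1: arr=2 -> substrate=0 bound=2 product=0
t=2: arr=2 -> substrate=2 bound=2 product=0
t=3: arr=0 -> substrate=0 bound=2 product=2
t=4: arr=0 -> substrate=0 bound=2 product=2
t=5: arr=0 -> substrate=0 bound=0 product=4
t=6: arr=2 -> substrate=0 bound=2 product=4
t=7: arr=0 -> substrate=0 bound=2 product=4
t=8: arr=0 -> substrate=0 bound=0 product=6
t=9: arr=0 -> substrate=0 bound=0 product=6
t=10: arr=3 -> substrate=1 bound=2 product=6
t=11: arr=0 -> substrate=1 bound=2 product=6
t=12: arr=0 -> substrate=0 bound=1 product=8
t=13: arr=3 -> substrate=2 bound=2 product=8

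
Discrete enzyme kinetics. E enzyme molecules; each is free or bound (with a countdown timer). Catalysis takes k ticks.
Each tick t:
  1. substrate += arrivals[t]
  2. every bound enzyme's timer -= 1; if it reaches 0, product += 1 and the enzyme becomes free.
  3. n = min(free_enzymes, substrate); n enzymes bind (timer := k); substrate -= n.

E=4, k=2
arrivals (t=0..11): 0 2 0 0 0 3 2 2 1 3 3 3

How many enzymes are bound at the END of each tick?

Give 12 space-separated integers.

Answer: 0 2 2 0 0 3 4 4 4 4 4 4

Derivation:
t=0: arr=0 -> substrate=0 bound=0 product=0
t=1: arr=2 -> substrate=0 bound=2 product=0
t=2: arr=0 -> substrate=0 bound=2 product=0
t=3: arr=0 -> substrate=0 bound=0 product=2
t=4: arr=0 -> substrate=0 bound=0 product=2
t=5: arr=3 -> substrate=0 bound=3 product=2
t=6: arr=2 -> substrate=1 bound=4 product=2
t=7: arr=2 -> substrate=0 bound=4 product=5
t=8: arr=1 -> substrate=0 bound=4 product=6
t=9: arr=3 -> substrate=0 bound=4 product=9
t=10: arr=3 -> substrate=2 bound=4 product=10
t=11: arr=3 -> substrate=2 bound=4 product=13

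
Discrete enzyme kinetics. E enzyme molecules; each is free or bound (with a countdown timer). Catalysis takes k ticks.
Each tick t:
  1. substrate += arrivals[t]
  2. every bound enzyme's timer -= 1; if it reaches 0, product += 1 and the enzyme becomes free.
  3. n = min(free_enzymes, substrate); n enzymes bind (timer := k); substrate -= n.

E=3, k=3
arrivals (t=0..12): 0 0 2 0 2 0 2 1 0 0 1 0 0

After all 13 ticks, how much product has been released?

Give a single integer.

Answer: 7

Derivation:
t=0: arr=0 -> substrate=0 bound=0 product=0
t=1: arr=0 -> substrate=0 bound=0 product=0
t=2: arr=2 -> substrate=0 bound=2 product=0
t=3: arr=0 -> substrate=0 bound=2 product=0
t=4: arr=2 -> substrate=1 bound=3 product=0
t=5: arr=0 -> substrate=0 bound=2 product=2
t=6: arr=2 -> substrate=1 bound=3 product=2
t=7: arr=1 -> substrate=1 bound=3 product=3
t=8: arr=0 -> substrate=0 bound=3 product=4
t=9: arr=0 -> substrate=0 bound=2 product=5
t=10: arr=1 -> substrate=0 bound=2 product=6
t=11: arr=0 -> substrate=0 bound=1 product=7
t=12: arr=0 -> substrate=0 bound=1 product=7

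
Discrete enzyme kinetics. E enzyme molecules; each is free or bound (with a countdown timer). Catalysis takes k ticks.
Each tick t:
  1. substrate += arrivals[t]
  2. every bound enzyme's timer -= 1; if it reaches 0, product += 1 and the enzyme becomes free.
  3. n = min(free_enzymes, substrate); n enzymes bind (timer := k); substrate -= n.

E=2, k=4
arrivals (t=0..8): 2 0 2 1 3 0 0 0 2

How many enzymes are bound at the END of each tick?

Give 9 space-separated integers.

Answer: 2 2 2 2 2 2 2 2 2

Derivation:
t=0: arr=2 -> substrate=0 bound=2 product=0
t=1: arr=0 -> substrate=0 bound=2 product=0
t=2: arr=2 -> substrate=2 bound=2 product=0
t=3: arr=1 -> substrate=3 bound=2 product=0
t=4: arr=3 -> substrate=4 bound=2 product=2
t=5: arr=0 -> substrate=4 bound=2 product=2
t=6: arr=0 -> substrate=4 bound=2 product=2
t=7: arr=0 -> substrate=4 bound=2 product=2
t=8: arr=2 -> substrate=4 bound=2 product=4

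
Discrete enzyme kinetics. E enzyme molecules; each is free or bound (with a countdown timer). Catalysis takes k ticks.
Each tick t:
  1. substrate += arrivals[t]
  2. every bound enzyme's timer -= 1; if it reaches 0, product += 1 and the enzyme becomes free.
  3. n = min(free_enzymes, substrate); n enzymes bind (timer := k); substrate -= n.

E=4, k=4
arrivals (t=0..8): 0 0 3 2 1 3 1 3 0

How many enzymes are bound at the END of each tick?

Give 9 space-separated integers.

t=0: arr=0 -> substrate=0 bound=0 product=0
t=1: arr=0 -> substrate=0 bound=0 product=0
t=2: arr=3 -> substrate=0 bound=3 product=0
t=3: arr=2 -> substrate=1 bound=4 product=0
t=4: arr=1 -> substrate=2 bound=4 product=0
t=5: arr=3 -> substrate=5 bound=4 product=0
t=6: arr=1 -> substrate=3 bound=4 product=3
t=7: arr=3 -> substrate=5 bound=4 product=4
t=8: arr=0 -> substrate=5 bound=4 product=4

Answer: 0 0 3 4 4 4 4 4 4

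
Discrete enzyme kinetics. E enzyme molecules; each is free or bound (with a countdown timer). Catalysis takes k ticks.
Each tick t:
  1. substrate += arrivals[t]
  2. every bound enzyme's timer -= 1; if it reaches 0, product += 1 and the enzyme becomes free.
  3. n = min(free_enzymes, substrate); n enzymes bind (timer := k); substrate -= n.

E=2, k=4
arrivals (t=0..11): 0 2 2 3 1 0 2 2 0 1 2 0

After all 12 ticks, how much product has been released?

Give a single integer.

t=0: arr=0 -> substrate=0 bound=0 product=0
t=1: arr=2 -> substrate=0 bound=2 product=0
t=2: arr=2 -> substrate=2 bound=2 product=0
t=3: arr=3 -> substrate=5 bound=2 product=0
t=4: arr=1 -> substrate=6 bound=2 product=0
t=5: arr=0 -> substrate=4 bound=2 product=2
t=6: arr=2 -> substrate=6 bound=2 product=2
t=7: arr=2 -> substrate=8 bound=2 product=2
t=8: arr=0 -> substrate=8 bound=2 product=2
t=9: arr=1 -> substrate=7 bound=2 product=4
t=10: arr=2 -> substrate=9 bound=2 product=4
t=11: arr=0 -> substrate=9 bound=2 product=4

Answer: 4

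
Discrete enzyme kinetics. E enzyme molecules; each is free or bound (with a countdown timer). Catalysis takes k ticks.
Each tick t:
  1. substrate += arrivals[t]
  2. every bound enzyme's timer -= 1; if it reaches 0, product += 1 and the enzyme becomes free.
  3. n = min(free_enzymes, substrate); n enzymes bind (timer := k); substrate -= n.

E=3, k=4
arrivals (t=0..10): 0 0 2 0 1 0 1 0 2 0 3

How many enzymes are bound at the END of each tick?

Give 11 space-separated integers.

t=0: arr=0 -> substrate=0 bound=0 product=0
t=1: arr=0 -> substrate=0 bound=0 product=0
t=2: arr=2 -> substrate=0 bound=2 product=0
t=3: arr=0 -> substrate=0 bound=2 product=0
t=4: arr=1 -> substrate=0 bound=3 product=0
t=5: arr=0 -> substrate=0 bound=3 product=0
t=6: arr=1 -> substrate=0 bound=2 product=2
t=7: arr=0 -> substrate=0 bound=2 product=2
t=8: arr=2 -> substrate=0 bound=3 product=3
t=9: arr=0 -> substrate=0 bound=3 product=3
t=10: arr=3 -> substrate=2 bound=3 product=4

Answer: 0 0 2 2 3 3 2 2 3 3 3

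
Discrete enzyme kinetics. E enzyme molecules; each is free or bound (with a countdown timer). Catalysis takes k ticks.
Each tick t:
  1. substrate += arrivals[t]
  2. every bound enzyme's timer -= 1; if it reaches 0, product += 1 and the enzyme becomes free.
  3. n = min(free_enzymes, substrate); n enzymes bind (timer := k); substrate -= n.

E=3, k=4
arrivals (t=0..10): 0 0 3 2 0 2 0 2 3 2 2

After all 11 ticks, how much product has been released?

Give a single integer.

t=0: arr=0 -> substrate=0 bound=0 product=0
t=1: arr=0 -> substrate=0 bound=0 product=0
t=2: arr=3 -> substrate=0 bound=3 product=0
t=3: arr=2 -> substrate=2 bound=3 product=0
t=4: arr=0 -> substrate=2 bound=3 product=0
t=5: arr=2 -> substrate=4 bound=3 product=0
t=6: arr=0 -> substrate=1 bound=3 product=3
t=7: arr=2 -> substrate=3 bound=3 product=3
t=8: arr=3 -> substrate=6 bound=3 product=3
t=9: arr=2 -> substrate=8 bound=3 product=3
t=10: arr=2 -> substrate=7 bound=3 product=6

Answer: 6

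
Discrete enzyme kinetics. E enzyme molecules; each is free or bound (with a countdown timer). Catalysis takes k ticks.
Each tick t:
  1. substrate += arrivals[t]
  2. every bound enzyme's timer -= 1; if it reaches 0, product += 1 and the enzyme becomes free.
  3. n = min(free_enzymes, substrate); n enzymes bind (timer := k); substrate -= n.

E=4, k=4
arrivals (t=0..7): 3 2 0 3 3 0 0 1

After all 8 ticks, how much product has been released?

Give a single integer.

Answer: 4

Derivation:
t=0: arr=3 -> substrate=0 bound=3 product=0
t=1: arr=2 -> substrate=1 bound=4 product=0
t=2: arr=0 -> substrate=1 bound=4 product=0
t=3: arr=3 -> substrate=4 bound=4 product=0
t=4: arr=3 -> substrate=4 bound=4 product=3
t=5: arr=0 -> substrate=3 bound=4 product=4
t=6: arr=0 -> substrate=3 bound=4 product=4
t=7: arr=1 -> substrate=4 bound=4 product=4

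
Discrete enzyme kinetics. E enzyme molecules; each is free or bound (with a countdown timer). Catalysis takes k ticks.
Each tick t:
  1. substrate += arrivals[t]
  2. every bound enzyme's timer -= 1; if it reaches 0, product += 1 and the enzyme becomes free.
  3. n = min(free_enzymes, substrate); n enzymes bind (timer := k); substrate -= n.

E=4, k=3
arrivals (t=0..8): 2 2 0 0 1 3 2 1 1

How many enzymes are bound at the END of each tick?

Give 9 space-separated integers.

t=0: arr=2 -> substrate=0 bound=2 product=0
t=1: arr=2 -> substrate=0 bound=4 product=0
t=2: arr=0 -> substrate=0 bound=4 product=0
t=3: arr=0 -> substrate=0 bound=2 product=2
t=4: arr=1 -> substrate=0 bound=1 product=4
t=5: arr=3 -> substrate=0 bound=4 product=4
t=6: arr=2 -> substrate=2 bound=4 product=4
t=7: arr=1 -> substrate=2 bound=4 product=5
t=8: arr=1 -> substrate=0 bound=4 product=8

Answer: 2 4 4 2 1 4 4 4 4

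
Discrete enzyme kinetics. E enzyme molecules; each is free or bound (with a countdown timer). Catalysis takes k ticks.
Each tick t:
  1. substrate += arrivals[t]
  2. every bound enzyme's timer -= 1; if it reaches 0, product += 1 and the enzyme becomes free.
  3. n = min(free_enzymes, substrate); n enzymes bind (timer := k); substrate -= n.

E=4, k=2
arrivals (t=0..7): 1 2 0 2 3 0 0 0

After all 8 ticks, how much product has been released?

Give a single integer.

Answer: 8

Derivation:
t=0: arr=1 -> substrate=0 bound=1 product=0
t=1: arr=2 -> substrate=0 bound=3 product=0
t=2: arr=0 -> substrate=0 bound=2 product=1
t=3: arr=2 -> substrate=0 bound=2 product=3
t=4: arr=3 -> substrate=1 bound=4 product=3
t=5: arr=0 -> substrate=0 bound=3 product=5
t=6: arr=0 -> substrate=0 bound=1 product=7
t=7: arr=0 -> substrate=0 bound=0 product=8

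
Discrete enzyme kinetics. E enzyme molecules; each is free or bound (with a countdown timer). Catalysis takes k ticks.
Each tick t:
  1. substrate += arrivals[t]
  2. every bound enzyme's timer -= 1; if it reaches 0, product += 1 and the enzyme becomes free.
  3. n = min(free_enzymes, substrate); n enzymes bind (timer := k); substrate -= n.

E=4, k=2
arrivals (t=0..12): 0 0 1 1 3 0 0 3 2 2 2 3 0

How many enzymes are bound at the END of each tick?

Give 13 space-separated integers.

t=0: arr=0 -> substrate=0 bound=0 product=0
t=1: arr=0 -> substrate=0 bound=0 product=0
t=2: arr=1 -> substrate=0 bound=1 product=0
t=3: arr=1 -> substrate=0 bound=2 product=0
t=4: arr=3 -> substrate=0 bound=4 product=1
t=5: arr=0 -> substrate=0 bound=3 product=2
t=6: arr=0 -> substrate=0 bound=0 product=5
t=7: arr=3 -> substrate=0 bound=3 product=5
t=8: arr=2 -> substrate=1 bound=4 product=5
t=9: arr=2 -> substrate=0 bound=4 product=8
t=10: arr=2 -> substrate=1 bound=4 product=9
t=11: arr=3 -> substrate=1 bound=4 product=12
t=12: arr=0 -> substrate=0 bound=4 product=13

Answer: 0 0 1 2 4 3 0 3 4 4 4 4 4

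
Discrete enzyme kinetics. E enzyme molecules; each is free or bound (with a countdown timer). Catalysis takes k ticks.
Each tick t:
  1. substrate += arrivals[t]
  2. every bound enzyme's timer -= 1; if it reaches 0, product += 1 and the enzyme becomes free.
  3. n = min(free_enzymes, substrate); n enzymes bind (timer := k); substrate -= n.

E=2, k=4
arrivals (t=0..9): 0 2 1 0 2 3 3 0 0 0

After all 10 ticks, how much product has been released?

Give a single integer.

t=0: arr=0 -> substrate=0 bound=0 product=0
t=1: arr=2 -> substrate=0 bound=2 product=0
t=2: arr=1 -> substrate=1 bound=2 product=0
t=3: arr=0 -> substrate=1 bound=2 product=0
t=4: arr=2 -> substrate=3 bound=2 product=0
t=5: arr=3 -> substrate=4 bound=2 product=2
t=6: arr=3 -> substrate=7 bound=2 product=2
t=7: arr=0 -> substrate=7 bound=2 product=2
t=8: arr=0 -> substrate=7 bound=2 product=2
t=9: arr=0 -> substrate=5 bound=2 product=4

Answer: 4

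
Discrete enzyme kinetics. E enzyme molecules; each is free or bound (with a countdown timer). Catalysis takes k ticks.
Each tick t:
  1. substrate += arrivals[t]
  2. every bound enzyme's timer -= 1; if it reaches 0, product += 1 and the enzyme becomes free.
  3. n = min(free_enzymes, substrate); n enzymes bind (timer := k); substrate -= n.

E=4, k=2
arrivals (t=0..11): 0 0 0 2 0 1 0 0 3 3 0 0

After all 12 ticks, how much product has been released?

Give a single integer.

t=0: arr=0 -> substrate=0 bound=0 product=0
t=1: arr=0 -> substrate=0 bound=0 product=0
t=2: arr=0 -> substrate=0 bound=0 product=0
t=3: arr=2 -> substrate=0 bound=2 product=0
t=4: arr=0 -> substrate=0 bound=2 product=0
t=5: arr=1 -> substrate=0 bound=1 product=2
t=6: arr=0 -> substrate=0 bound=1 product=2
t=7: arr=0 -> substrate=0 bound=0 product=3
t=8: arr=3 -> substrate=0 bound=3 product=3
t=9: arr=3 -> substrate=2 bound=4 product=3
t=10: arr=0 -> substrate=0 bound=3 product=6
t=11: arr=0 -> substrate=0 bound=2 product=7

Answer: 7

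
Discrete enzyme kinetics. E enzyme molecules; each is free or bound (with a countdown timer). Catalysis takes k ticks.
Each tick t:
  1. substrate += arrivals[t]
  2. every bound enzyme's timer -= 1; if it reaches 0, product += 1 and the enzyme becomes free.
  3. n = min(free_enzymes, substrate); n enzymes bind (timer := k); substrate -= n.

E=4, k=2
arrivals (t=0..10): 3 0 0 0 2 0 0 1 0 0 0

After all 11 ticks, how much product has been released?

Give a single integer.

t=0: arr=3 -> substrate=0 bound=3 product=0
t=1: arr=0 -> substrate=0 bound=3 product=0
t=2: arr=0 -> substrate=0 bound=0 product=3
t=3: arr=0 -> substrate=0 bound=0 product=3
t=4: arr=2 -> substrate=0 bound=2 product=3
t=5: arr=0 -> substrate=0 bound=2 product=3
t=6: arr=0 -> substrate=0 bound=0 product=5
t=7: arr=1 -> substrate=0 bound=1 product=5
t=8: arr=0 -> substrate=0 bound=1 product=5
t=9: arr=0 -> substrate=0 bound=0 product=6
t=10: arr=0 -> substrate=0 bound=0 product=6

Answer: 6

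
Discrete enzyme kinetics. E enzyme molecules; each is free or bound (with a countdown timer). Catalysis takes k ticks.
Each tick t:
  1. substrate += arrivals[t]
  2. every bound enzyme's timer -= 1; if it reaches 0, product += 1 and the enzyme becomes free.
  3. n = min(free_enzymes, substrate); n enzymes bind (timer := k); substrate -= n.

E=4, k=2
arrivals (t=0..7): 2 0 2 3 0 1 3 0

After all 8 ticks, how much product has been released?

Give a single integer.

Answer: 8

Derivation:
t=0: arr=2 -> substrate=0 bound=2 product=0
t=1: arr=0 -> substrate=0 bound=2 product=0
t=2: arr=2 -> substrate=0 bound=2 product=2
t=3: arr=3 -> substrate=1 bound=4 product=2
t=4: arr=0 -> substrate=0 bound=3 product=4
t=5: arr=1 -> substrate=0 bound=2 product=6
t=6: arr=3 -> substrate=0 bound=4 product=7
t=7: arr=0 -> substrate=0 bound=3 product=8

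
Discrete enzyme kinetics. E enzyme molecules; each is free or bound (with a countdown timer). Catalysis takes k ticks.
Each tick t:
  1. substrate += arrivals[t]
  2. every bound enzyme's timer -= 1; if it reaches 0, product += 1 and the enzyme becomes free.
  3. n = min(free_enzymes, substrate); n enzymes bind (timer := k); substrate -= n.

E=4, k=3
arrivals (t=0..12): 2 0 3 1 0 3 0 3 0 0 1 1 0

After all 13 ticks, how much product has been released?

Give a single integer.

t=0: arr=2 -> substrate=0 bound=2 product=0
t=1: arr=0 -> substrate=0 bound=2 product=0
t=2: arr=3 -> substrate=1 bound=4 product=0
t=3: arr=1 -> substrate=0 bound=4 product=2
t=4: arr=0 -> substrate=0 bound=4 product=2
t=5: arr=3 -> substrate=1 bound=4 product=4
t=6: arr=0 -> substrate=0 bound=3 product=6
t=7: arr=3 -> substrate=2 bound=4 product=6
t=8: arr=0 -> substrate=0 bound=4 product=8
t=9: arr=0 -> substrate=0 bound=3 product=9
t=10: arr=1 -> substrate=0 bound=3 product=10
t=11: arr=1 -> substrate=0 bound=2 product=12
t=12: arr=0 -> substrate=0 bound=2 product=12

Answer: 12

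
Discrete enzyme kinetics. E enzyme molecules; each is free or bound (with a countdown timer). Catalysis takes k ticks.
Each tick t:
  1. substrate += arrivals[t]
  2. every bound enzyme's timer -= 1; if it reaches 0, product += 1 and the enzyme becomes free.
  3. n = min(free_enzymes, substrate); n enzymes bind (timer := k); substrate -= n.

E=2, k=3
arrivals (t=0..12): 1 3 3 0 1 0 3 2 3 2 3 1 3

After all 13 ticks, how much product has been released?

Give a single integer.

t=0: arr=1 -> substrate=0 bound=1 product=0
t=1: arr=3 -> substrate=2 bound=2 product=0
t=2: arr=3 -> substrate=5 bound=2 product=0
t=3: arr=0 -> substrate=4 bound=2 product=1
t=4: arr=1 -> substrate=4 bound=2 product=2
t=5: arr=0 -> substrate=4 bound=2 product=2
t=6: arr=3 -> substrate=6 bound=2 product=3
t=7: arr=2 -> substrate=7 bound=2 product=4
t=8: arr=3 -> substrate=10 bound=2 product=4
t=9: arr=2 -> substrate=11 bound=2 product=5
t=10: arr=3 -> substrate=13 bound=2 product=6
t=11: arr=1 -> substrate=14 bound=2 product=6
t=12: arr=3 -> substrate=16 bound=2 product=7

Answer: 7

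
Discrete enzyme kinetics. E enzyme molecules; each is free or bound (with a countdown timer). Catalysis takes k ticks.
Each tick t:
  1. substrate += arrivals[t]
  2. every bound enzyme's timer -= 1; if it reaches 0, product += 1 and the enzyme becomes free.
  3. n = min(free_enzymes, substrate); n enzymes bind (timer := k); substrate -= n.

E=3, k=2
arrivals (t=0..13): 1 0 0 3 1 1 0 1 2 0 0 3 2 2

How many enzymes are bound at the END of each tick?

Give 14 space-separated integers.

t=0: arr=1 -> substrate=0 bound=1 product=0
t=1: arr=0 -> substrate=0 bound=1 product=0
t=2: arr=0 -> substrate=0 bound=0 product=1
t=3: arr=3 -> substrate=0 bound=3 product=1
t=4: arr=1 -> substrate=1 bound=3 product=1
t=5: arr=1 -> substrate=0 bound=2 product=4
t=6: arr=0 -> substrate=0 bound=2 product=4
t=7: arr=1 -> substrate=0 bound=1 product=6
t=8: arr=2 -> substrate=0 bound=3 product=6
t=9: arr=0 -> substrate=0 bound=2 product=7
t=10: arr=0 -> substrate=0 bound=0 product=9
t=11: arr=3 -> substrate=0 bound=3 product=9
t=12: arr=2 -> substrate=2 bound=3 product=9
t=13: arr=2 -> substrate=1 bound=3 product=12

Answer: 1 1 0 3 3 2 2 1 3 2 0 3 3 3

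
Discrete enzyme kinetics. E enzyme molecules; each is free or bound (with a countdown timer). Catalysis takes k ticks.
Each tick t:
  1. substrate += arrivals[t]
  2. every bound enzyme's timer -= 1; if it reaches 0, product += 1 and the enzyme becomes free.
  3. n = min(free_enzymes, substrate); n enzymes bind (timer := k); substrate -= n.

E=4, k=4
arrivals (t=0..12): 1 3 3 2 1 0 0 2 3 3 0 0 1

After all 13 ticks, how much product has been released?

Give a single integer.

Answer: 9

Derivation:
t=0: arr=1 -> substrate=0 bound=1 product=0
t=1: arr=3 -> substrate=0 bound=4 product=0
t=2: arr=3 -> substrate=3 bound=4 product=0
t=3: arr=2 -> substrate=5 bound=4 product=0
t=4: arr=1 -> substrate=5 bound=4 product=1
t=5: arr=0 -> substrate=2 bound=4 product=4
t=6: arr=0 -> substrate=2 bound=4 product=4
t=7: arr=2 -> substrate=4 bound=4 product=4
t=8: arr=3 -> substrate=6 bound=4 product=5
t=9: arr=3 -> substrate=6 bound=4 product=8
t=10: arr=0 -> substrate=6 bound=4 product=8
t=11: arr=0 -> substrate=6 bound=4 product=8
t=12: arr=1 -> substrate=6 bound=4 product=9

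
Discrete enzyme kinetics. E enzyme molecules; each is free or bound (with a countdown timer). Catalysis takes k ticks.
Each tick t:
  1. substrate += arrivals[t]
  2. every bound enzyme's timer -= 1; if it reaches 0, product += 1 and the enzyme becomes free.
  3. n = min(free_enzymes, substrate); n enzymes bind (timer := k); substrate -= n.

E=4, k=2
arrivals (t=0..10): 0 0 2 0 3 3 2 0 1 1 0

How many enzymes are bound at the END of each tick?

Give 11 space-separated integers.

Answer: 0 0 2 2 3 4 4 4 2 2 1

Derivation:
t=0: arr=0 -> substrate=0 bound=0 product=0
t=1: arr=0 -> substrate=0 bound=0 product=0
t=2: arr=2 -> substrate=0 bound=2 product=0
t=3: arr=0 -> substrate=0 bound=2 product=0
t=4: arr=3 -> substrate=0 bound=3 product=2
t=5: arr=3 -> substrate=2 bound=4 product=2
t=6: arr=2 -> substrate=1 bound=4 product=5
t=7: arr=0 -> substrate=0 bound=4 product=6
t=8: arr=1 -> substrate=0 bound=2 product=9
t=9: arr=1 -> substrate=0 bound=2 product=10
t=10: arr=0 -> substrate=0 bound=1 product=11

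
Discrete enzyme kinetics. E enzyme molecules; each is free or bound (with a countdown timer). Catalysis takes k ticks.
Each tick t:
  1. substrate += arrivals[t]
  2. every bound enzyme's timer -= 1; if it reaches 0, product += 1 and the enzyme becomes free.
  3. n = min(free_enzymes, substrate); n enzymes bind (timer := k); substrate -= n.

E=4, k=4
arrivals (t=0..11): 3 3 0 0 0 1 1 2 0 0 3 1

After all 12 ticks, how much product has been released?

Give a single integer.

t=0: arr=3 -> substrate=0 bound=3 product=0
t=1: arr=3 -> substrate=2 bound=4 product=0
t=2: arr=0 -> substrate=2 bound=4 product=0
t=3: arr=0 -> substrate=2 bound=4 product=0
t=4: arr=0 -> substrate=0 bound=3 product=3
t=5: arr=1 -> substrate=0 bound=3 product=4
t=6: arr=1 -> substrate=0 bound=4 product=4
t=7: arr=2 -> substrate=2 bound=4 product=4
t=8: arr=0 -> substrate=0 bound=4 product=6
t=9: arr=0 -> substrate=0 bound=3 product=7
t=10: arr=3 -> substrate=1 bound=4 product=8
t=11: arr=1 -> substrate=2 bound=4 product=8

Answer: 8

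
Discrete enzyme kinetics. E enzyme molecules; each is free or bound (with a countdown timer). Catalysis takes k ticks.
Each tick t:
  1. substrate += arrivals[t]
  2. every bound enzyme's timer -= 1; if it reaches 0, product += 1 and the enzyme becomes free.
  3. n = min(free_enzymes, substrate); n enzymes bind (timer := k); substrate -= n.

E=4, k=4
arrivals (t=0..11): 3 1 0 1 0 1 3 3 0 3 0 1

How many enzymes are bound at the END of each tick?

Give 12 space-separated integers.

Answer: 3 4 4 4 2 2 4 4 4 4 4 4

Derivation:
t=0: arr=3 -> substrate=0 bound=3 product=0
t=1: arr=1 -> substrate=0 bound=4 product=0
t=2: arr=0 -> substrate=0 bound=4 product=0
t=3: arr=1 -> substrate=1 bound=4 product=0
t=4: arr=0 -> substrate=0 bound=2 product=3
t=5: arr=1 -> substrate=0 bound=2 product=4
t=6: arr=3 -> substrate=1 bound=4 product=4
t=7: arr=3 -> substrate=4 bound=4 product=4
t=8: arr=0 -> substrate=3 bound=4 product=5
t=9: arr=3 -> substrate=5 bound=4 product=6
t=10: arr=0 -> substrate=3 bound=4 product=8
t=11: arr=1 -> substrate=4 bound=4 product=8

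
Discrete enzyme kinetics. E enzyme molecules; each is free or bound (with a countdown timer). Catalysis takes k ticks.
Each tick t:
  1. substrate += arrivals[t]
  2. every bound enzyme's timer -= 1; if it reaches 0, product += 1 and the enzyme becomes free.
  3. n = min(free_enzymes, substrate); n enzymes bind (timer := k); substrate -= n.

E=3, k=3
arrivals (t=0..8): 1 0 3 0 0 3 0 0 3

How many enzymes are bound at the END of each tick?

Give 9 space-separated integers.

t=0: arr=1 -> substrate=0 bound=1 product=0
t=1: arr=0 -> substrate=0 bound=1 product=0
t=2: arr=3 -> substrate=1 bound=3 product=0
t=3: arr=0 -> substrate=0 bound=3 product=1
t=4: arr=0 -> substrate=0 bound=3 product=1
t=5: arr=3 -> substrate=1 bound=3 product=3
t=6: arr=0 -> substrate=0 bound=3 product=4
t=7: arr=0 -> substrate=0 bound=3 product=4
t=8: arr=3 -> substrate=1 bound=3 product=6

Answer: 1 1 3 3 3 3 3 3 3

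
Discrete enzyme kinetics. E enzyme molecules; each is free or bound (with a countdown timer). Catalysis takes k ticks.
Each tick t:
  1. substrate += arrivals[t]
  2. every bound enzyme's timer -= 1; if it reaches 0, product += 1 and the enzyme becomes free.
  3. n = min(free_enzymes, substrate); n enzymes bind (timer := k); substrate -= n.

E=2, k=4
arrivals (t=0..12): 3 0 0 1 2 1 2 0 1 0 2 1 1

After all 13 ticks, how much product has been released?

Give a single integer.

Answer: 6

Derivation:
t=0: arr=3 -> substrate=1 bound=2 product=0
t=1: arr=0 -> substrate=1 bound=2 product=0
t=2: arr=0 -> substrate=1 bound=2 product=0
t=3: arr=1 -> substrate=2 bound=2 product=0
t=4: arr=2 -> substrate=2 bound=2 product=2
t=5: arr=1 -> substrate=3 bound=2 product=2
t=6: arr=2 -> substrate=5 bound=2 product=2
t=7: arr=0 -> substrate=5 bound=2 product=2
t=8: arr=1 -> substrate=4 bound=2 product=4
t=9: arr=0 -> substrate=4 bound=2 product=4
t=10: arr=2 -> substrate=6 bound=2 product=4
t=11: arr=1 -> substrate=7 bound=2 product=4
t=12: arr=1 -> substrate=6 bound=2 product=6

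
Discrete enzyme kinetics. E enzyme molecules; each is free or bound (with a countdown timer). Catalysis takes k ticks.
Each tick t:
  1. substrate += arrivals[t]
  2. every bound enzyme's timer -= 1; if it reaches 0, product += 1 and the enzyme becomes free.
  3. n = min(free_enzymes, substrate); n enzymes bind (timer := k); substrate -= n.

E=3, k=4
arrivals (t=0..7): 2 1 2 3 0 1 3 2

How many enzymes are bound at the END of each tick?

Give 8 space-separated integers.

t=0: arr=2 -> substrate=0 bound=2 product=0
t=1: arr=1 -> substrate=0 bound=3 product=0
t=2: arr=2 -> substrate=2 bound=3 product=0
t=3: arr=3 -> substrate=5 bound=3 product=0
t=4: arr=0 -> substrate=3 bound=3 product=2
t=5: arr=1 -> substrate=3 bound=3 product=3
t=6: arr=3 -> substrate=6 bound=3 product=3
t=7: arr=2 -> substrate=8 bound=3 product=3

Answer: 2 3 3 3 3 3 3 3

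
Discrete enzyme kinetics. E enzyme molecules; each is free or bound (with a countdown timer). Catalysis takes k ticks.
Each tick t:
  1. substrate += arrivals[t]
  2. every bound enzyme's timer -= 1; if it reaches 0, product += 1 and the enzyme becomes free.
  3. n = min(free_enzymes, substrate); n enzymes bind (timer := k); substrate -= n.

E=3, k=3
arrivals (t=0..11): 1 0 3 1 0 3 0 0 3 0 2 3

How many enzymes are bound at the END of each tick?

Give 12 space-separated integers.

Answer: 1 1 3 3 3 3 3 3 3 3 3 3

Derivation:
t=0: arr=1 -> substrate=0 bound=1 product=0
t=1: arr=0 -> substrate=0 bound=1 product=0
t=2: arr=3 -> substrate=1 bound=3 product=0
t=3: arr=1 -> substrate=1 bound=3 product=1
t=4: arr=0 -> substrate=1 bound=3 product=1
t=5: arr=3 -> substrate=2 bound=3 product=3
t=6: arr=0 -> substrate=1 bound=3 product=4
t=7: arr=0 -> substrate=1 bound=3 product=4
t=8: arr=3 -> substrate=2 bound=3 product=6
t=9: arr=0 -> substrate=1 bound=3 product=7
t=10: arr=2 -> substrate=3 bound=3 product=7
t=11: arr=3 -> substrate=4 bound=3 product=9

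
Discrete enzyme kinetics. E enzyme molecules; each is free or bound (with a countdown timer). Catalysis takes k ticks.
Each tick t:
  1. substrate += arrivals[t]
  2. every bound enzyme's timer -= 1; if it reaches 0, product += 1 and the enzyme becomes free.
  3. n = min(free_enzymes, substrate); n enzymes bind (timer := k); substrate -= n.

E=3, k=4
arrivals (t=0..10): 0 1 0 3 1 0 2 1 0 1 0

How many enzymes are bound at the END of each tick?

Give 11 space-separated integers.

Answer: 0 1 1 3 3 3 3 3 3 3 3

Derivation:
t=0: arr=0 -> substrate=0 bound=0 product=0
t=1: arr=1 -> substrate=0 bound=1 product=0
t=2: arr=0 -> substrate=0 bound=1 product=0
t=3: arr=3 -> substrate=1 bound=3 product=0
t=4: arr=1 -> substrate=2 bound=3 product=0
t=5: arr=0 -> substrate=1 bound=3 product=1
t=6: arr=2 -> substrate=3 bound=3 product=1
t=7: arr=1 -> substrate=2 bound=3 product=3
t=8: arr=0 -> substrate=2 bound=3 product=3
t=9: arr=1 -> substrate=2 bound=3 product=4
t=10: arr=0 -> substrate=2 bound=3 product=4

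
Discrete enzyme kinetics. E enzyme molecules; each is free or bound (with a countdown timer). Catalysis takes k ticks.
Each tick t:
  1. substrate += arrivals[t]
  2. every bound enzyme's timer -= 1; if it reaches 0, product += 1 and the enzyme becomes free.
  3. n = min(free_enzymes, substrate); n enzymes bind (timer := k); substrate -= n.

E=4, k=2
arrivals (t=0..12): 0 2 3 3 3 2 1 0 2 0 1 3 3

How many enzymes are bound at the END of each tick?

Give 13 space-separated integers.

t=0: arr=0 -> substrate=0 bound=0 product=0
t=1: arr=2 -> substrate=0 bound=2 product=0
t=2: arr=3 -> substrate=1 bound=4 product=0
t=3: arr=3 -> substrate=2 bound=4 product=2
t=4: arr=3 -> substrate=3 bound=4 product=4
t=5: arr=2 -> substrate=3 bound=4 product=6
t=6: arr=1 -> substrate=2 bound=4 product=8
t=7: arr=0 -> substrate=0 bound=4 product=10
t=8: arr=2 -> substrate=0 bound=4 product=12
t=9: arr=0 -> substrate=0 bound=2 product=14
t=10: arr=1 -> substrate=0 bound=1 product=16
t=11: arr=3 -> substrate=0 bound=4 product=16
t=12: arr=3 -> substrate=2 bound=4 product=17

Answer: 0 2 4 4 4 4 4 4 4 2 1 4 4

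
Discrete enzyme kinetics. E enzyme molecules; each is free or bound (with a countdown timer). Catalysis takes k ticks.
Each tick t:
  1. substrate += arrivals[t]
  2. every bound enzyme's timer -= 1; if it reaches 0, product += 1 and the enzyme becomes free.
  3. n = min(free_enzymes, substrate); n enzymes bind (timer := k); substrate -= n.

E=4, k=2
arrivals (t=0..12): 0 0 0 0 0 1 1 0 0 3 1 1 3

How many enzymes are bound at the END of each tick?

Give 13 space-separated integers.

Answer: 0 0 0 0 0 1 2 1 0 3 4 2 4

Derivation:
t=0: arr=0 -> substrate=0 bound=0 product=0
t=1: arr=0 -> substrate=0 bound=0 product=0
t=2: arr=0 -> substrate=0 bound=0 product=0
t=3: arr=0 -> substrate=0 bound=0 product=0
t=4: arr=0 -> substrate=0 bound=0 product=0
t=5: arr=1 -> substrate=0 bound=1 product=0
t=6: arr=1 -> substrate=0 bound=2 product=0
t=7: arr=0 -> substrate=0 bound=1 product=1
t=8: arr=0 -> substrate=0 bound=0 product=2
t=9: arr=3 -> substrate=0 bound=3 product=2
t=10: arr=1 -> substrate=0 bound=4 product=2
t=11: arr=1 -> substrate=0 bound=2 product=5
t=12: arr=3 -> substrate=0 bound=4 product=6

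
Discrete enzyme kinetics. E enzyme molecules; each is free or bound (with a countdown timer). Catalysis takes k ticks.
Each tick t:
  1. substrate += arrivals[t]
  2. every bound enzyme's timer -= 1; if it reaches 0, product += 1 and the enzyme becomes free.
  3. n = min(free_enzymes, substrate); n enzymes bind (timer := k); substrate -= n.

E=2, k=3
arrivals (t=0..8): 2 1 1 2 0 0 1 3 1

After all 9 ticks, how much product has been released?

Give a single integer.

Answer: 4

Derivation:
t=0: arr=2 -> substrate=0 bound=2 product=0
t=1: arr=1 -> substrate=1 bound=2 product=0
t=2: arr=1 -> substrate=2 bound=2 product=0
t=3: arr=2 -> substrate=2 bound=2 product=2
t=4: arr=0 -> substrate=2 bound=2 product=2
t=5: arr=0 -> substrate=2 bound=2 product=2
t=6: arr=1 -> substrate=1 bound=2 product=4
t=7: arr=3 -> substrate=4 bound=2 product=4
t=8: arr=1 -> substrate=5 bound=2 product=4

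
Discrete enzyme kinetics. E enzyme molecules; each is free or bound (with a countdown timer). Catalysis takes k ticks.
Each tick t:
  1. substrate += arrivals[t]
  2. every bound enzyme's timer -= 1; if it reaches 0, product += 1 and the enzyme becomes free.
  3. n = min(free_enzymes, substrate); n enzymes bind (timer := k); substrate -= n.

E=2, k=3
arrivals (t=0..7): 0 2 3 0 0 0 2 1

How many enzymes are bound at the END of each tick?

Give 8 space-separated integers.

Answer: 0 2 2 2 2 2 2 2

Derivation:
t=0: arr=0 -> substrate=0 bound=0 product=0
t=1: arr=2 -> substrate=0 bound=2 product=0
t=2: arr=3 -> substrate=3 bound=2 product=0
t=3: arr=0 -> substrate=3 bound=2 product=0
t=4: arr=0 -> substrate=1 bound=2 product=2
t=5: arr=0 -> substrate=1 bound=2 product=2
t=6: arr=2 -> substrate=3 bound=2 product=2
t=7: arr=1 -> substrate=2 bound=2 product=4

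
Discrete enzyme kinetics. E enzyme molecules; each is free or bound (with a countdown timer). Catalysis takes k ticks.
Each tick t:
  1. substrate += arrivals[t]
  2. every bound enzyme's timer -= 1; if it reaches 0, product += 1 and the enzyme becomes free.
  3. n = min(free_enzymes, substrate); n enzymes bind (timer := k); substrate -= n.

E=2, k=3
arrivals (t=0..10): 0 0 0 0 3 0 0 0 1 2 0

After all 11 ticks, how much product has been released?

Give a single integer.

t=0: arr=0 -> substrate=0 bound=0 product=0
t=1: arr=0 -> substrate=0 bound=0 product=0
t=2: arr=0 -> substrate=0 bound=0 product=0
t=3: arr=0 -> substrate=0 bound=0 product=0
t=4: arr=3 -> substrate=1 bound=2 product=0
t=5: arr=0 -> substrate=1 bound=2 product=0
t=6: arr=0 -> substrate=1 bound=2 product=0
t=7: arr=0 -> substrate=0 bound=1 product=2
t=8: arr=1 -> substrate=0 bound=2 product=2
t=9: arr=2 -> substrate=2 bound=2 product=2
t=10: arr=0 -> substrate=1 bound=2 product=3

Answer: 3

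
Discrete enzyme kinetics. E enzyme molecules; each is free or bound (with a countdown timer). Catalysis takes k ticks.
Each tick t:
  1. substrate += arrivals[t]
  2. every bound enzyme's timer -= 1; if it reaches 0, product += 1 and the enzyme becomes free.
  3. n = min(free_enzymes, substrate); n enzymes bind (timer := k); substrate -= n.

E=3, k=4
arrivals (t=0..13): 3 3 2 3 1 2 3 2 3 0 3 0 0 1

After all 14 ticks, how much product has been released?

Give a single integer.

Answer: 9

Derivation:
t=0: arr=3 -> substrate=0 bound=3 product=0
t=1: arr=3 -> substrate=3 bound=3 product=0
t=2: arr=2 -> substrate=5 bound=3 product=0
t=3: arr=3 -> substrate=8 bound=3 product=0
t=4: arr=1 -> substrate=6 bound=3 product=3
t=5: arr=2 -> substrate=8 bound=3 product=3
t=6: arr=3 -> substrate=11 bound=3 product=3
t=7: arr=2 -> substrate=13 bound=3 product=3
t=8: arr=3 -> substrate=13 bound=3 product=6
t=9: arr=0 -> substrate=13 bound=3 product=6
t=10: arr=3 -> substrate=16 bound=3 product=6
t=11: arr=0 -> substrate=16 bound=3 product=6
t=12: arr=0 -> substrate=13 bound=3 product=9
t=13: arr=1 -> substrate=14 bound=3 product=9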